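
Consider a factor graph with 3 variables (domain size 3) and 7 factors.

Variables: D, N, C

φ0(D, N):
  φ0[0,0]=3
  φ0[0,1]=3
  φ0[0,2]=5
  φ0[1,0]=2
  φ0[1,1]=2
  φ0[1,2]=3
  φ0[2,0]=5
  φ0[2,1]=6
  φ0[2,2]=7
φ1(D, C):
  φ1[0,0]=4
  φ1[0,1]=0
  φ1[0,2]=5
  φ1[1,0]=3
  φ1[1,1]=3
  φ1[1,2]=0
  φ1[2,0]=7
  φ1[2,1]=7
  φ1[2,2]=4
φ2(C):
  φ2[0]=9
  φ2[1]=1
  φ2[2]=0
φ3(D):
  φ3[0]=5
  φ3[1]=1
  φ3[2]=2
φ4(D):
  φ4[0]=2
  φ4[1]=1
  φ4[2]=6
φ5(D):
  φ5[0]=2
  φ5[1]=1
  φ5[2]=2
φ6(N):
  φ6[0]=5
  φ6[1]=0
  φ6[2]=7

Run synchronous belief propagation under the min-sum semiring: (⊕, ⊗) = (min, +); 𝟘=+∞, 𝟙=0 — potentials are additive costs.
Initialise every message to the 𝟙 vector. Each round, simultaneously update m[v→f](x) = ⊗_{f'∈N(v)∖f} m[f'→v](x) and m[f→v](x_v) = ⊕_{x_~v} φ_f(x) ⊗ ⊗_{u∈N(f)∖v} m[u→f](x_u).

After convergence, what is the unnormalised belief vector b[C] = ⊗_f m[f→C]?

init: all messages = 𝟙 over 3 values
r1 m[φ0→D] = [3, 2, 5]
r1 m[φ0→N] = [2, 2, 3]
r1 m[φ1→D] = [0, 0, 4]
r1 m[φ1→C] = [3, 0, 0]
r1 m[φ2→C] = [9, 1, 0]
r1 m[φ3→D] = [5, 1, 2]
r1 m[φ4→D] = [2, 1, 6]
r1 m[φ5→D] = [2, 1, 2]
r1 m[φ6→N] = [5, 0, 7]
r1 m[D→φ0] = [0, 0, 0]
r1 m[D→φ1] = [0, 0, 0]
r1 m[D→φ3] = [0, 0, 0]
r1 m[D→φ4] = [0, 0, 0]
r1 m[D→φ5] = [0, 0, 0]
r1 m[N→φ0] = [0, 0, 0]
r1 m[N→φ6] = [0, 0, 0]
r1 m[C→φ1] = [0, 0, 0]
r1 m[C→φ2] = [0, 0, 0]
r2 m[φ0→D] = [3, 2, 5]
r2 m[φ0→N] = [2, 2, 3]
r2 m[φ1→D] = [0, 0, 4]
r2 m[φ1→C] = [3, 0, 0]
r2 m[φ2→C] = [9, 1, 0]
r2 m[φ3→D] = [5, 1, 2]
r2 m[φ4→D] = [2, 1, 6]
r2 m[φ5→D] = [2, 1, 2]
r2 m[φ6→N] = [5, 0, 7]
r2 m[D→φ0] = [9, 3, 14]
r2 m[D→φ1] = [12, 5, 15]
r2 m[D→φ3] = [7, 4, 17]
r2 m[D→φ4] = [10, 4, 13]
r2 m[D→φ5] = [10, 4, 17]
r2 m[N→φ0] = [5, 0, 7]
r2 m[N→φ6] = [2, 2, 3]
r2 m[C→φ1] = [9, 1, 0]
r2 m[C→φ2] = [3, 0, 0]
r3 m[φ0→D] = [3, 2, 6]
r3 m[φ0→N] = [5, 5, 6]
r3 m[φ1→D] = [1, 0, 4]
r3 m[φ1→C] = [8, 8, 5]
r3 m[φ2→C] = [9, 1, 0]
r3 m[φ3→D] = [5, 1, 2]
r3 m[φ4→D] = [2, 1, 6]
r3 m[φ5→D] = [2, 1, 2]
r3 m[φ6→N] = [5, 0, 7]
r3 m[D→φ0] = [9, 3, 14]
r3 m[D→φ1] = [12, 5, 15]
r3 m[D→φ3] = [7, 4, 17]
r3 m[D→φ4] = [10, 4, 13]
r3 m[D→φ5] = [10, 4, 17]
r3 m[N→φ0] = [5, 0, 7]
r3 m[N→φ6] = [2, 2, 3]
r3 m[C→φ1] = [9, 1, 0]
r3 m[C→φ2] = [3, 0, 0]
r4 m[φ0→D] = [3, 2, 6]
r4 m[φ0→N] = [5, 5, 6]
r4 m[φ1→D] = [1, 0, 4]
r4 m[φ1→C] = [8, 8, 5]
r4 m[φ2→C] = [9, 1, 0]
r4 m[φ3→D] = [5, 1, 2]
r4 m[φ4→D] = [2, 1, 6]
r4 m[φ5→D] = [2, 1, 2]
r4 m[φ6→N] = [5, 0, 7]
r4 m[D→φ0] = [10, 3, 14]
r4 m[D→φ1] = [12, 5, 16]
r4 m[D→φ3] = [8, 4, 18]
r4 m[D→φ4] = [11, 4, 14]
r4 m[D→φ5] = [11, 4, 18]
r4 m[N→φ0] = [5, 0, 7]
r4 m[N→φ6] = [5, 5, 6]
r4 m[C→φ1] = [9, 1, 0]
r4 m[C→φ2] = [8, 8, 5]
r5 m[φ0→D] = [3, 2, 6]
r5 m[φ0→N] = [5, 5, 6]
r5 m[φ1→D] = [1, 0, 4]
r5 m[φ1→C] = [8, 8, 5]
r5 m[φ2→C] = [9, 1, 0]
r5 m[φ3→D] = [5, 1, 2]
r5 m[φ4→D] = [2, 1, 6]
r5 m[φ5→D] = [2, 1, 2]
r5 m[φ6→N] = [5, 0, 7]
r5 m[D→φ0] = [10, 3, 14]
r5 m[D→φ1] = [12, 5, 16]
r5 m[D→φ3] = [8, 4, 18]
r5 m[D→φ4] = [11, 4, 14]
r5 m[D→φ5] = [11, 4, 18]
r5 m[N→φ0] = [5, 0, 7]
r5 m[N→φ6] = [5, 5, 6]
r5 m[C→φ1] = [9, 1, 0]
r5 m[C→φ2] = [8, 8, 5]
fixed point reached at round 5
b[C] = ⊗ incoming = [17, 9, 5]

b[C] = [17, 9, 5]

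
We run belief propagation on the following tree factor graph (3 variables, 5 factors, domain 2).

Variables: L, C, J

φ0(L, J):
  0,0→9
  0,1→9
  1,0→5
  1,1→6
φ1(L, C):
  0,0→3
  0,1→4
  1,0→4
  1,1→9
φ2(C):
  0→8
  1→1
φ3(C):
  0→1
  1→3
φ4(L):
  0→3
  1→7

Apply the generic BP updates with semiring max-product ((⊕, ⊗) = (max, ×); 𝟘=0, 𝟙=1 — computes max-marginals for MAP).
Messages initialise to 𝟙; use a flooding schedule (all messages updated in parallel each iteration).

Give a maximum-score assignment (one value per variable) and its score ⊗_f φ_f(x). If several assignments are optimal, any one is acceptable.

assignment: (L=1, C=0, J=1); score = 1344

init: all messages = 𝟙 over 2 values
r1 m[φ0→L] = [9, 6]
r1 m[φ0→J] = [9, 9]
r1 m[φ1→L] = [4, 9]
r1 m[φ1→C] = [4, 9]
r1 m[φ2→C] = [8, 1]
r1 m[φ3→C] = [1, 3]
r1 m[φ4→L] = [3, 7]
r1 m[L→φ0] = [1, 1]
r1 m[L→φ1] = [1, 1]
r1 m[L→φ4] = [1, 1]
r1 m[C→φ1] = [1, 1]
r1 m[C→φ2] = [1, 1]
r1 m[C→φ3] = [1, 1]
r1 m[J→φ0] = [1, 1]
r2 m[φ0→L] = [9, 6]
r2 m[φ0→J] = [9, 9]
r2 m[φ1→L] = [4, 9]
r2 m[φ1→C] = [4, 9]
r2 m[φ2→C] = [8, 1]
r2 m[φ3→C] = [1, 3]
r2 m[φ4→L] = [3, 7]
r2 m[L→φ0] = [12, 63]
r2 m[L→φ1] = [27, 42]
r2 m[L→φ4] = [36, 54]
r2 m[C→φ1] = [8, 3]
r2 m[C→φ2] = [4, 27]
r2 m[C→φ3] = [32, 9]
r2 m[J→φ0] = [1, 1]
r3 m[φ0→L] = [9, 6]
r3 m[φ0→J] = [315, 378]
r3 m[φ1→L] = [24, 32]
r3 m[φ1→C] = [168, 378]
r3 m[φ2→C] = [8, 1]
r3 m[φ3→C] = [1, 3]
r3 m[φ4→L] = [3, 7]
r3 m[L→φ0] = [12, 63]
r3 m[L→φ1] = [27, 42]
r3 m[L→φ4] = [36, 54]
r3 m[C→φ1] = [8, 3]
r3 m[C→φ2] = [4, 27]
r3 m[C→φ3] = [32, 9]
r3 m[J→φ0] = [1, 1]
r4 m[φ0→L] = [9, 6]
r4 m[φ0→J] = [315, 378]
r4 m[φ1→L] = [24, 32]
r4 m[φ1→C] = [168, 378]
r4 m[φ2→C] = [8, 1]
r4 m[φ3→C] = [1, 3]
r4 m[φ4→L] = [3, 7]
r4 m[L→φ0] = [72, 224]
r4 m[L→φ1] = [27, 42]
r4 m[L→φ4] = [216, 192]
r4 m[C→φ1] = [8, 3]
r4 m[C→φ2] = [168, 1134]
r4 m[C→φ3] = [1344, 378]
r4 m[J→φ0] = [1, 1]
r5 m[φ0→L] = [9, 6]
r5 m[φ0→J] = [1120, 1344]
r5 m[φ1→L] = [24, 32]
r5 m[φ1→C] = [168, 378]
r5 m[φ2→C] = [8, 1]
r5 m[φ3→C] = [1, 3]
r5 m[φ4→L] = [3, 7]
r5 m[L→φ0] = [72, 224]
r5 m[L→φ1] = [27, 42]
r5 m[L→φ4] = [216, 192]
r5 m[C→φ1] = [8, 3]
r5 m[C→φ2] = [168, 1134]
r5 m[C→φ3] = [1344, 378]
r5 m[J→φ0] = [1, 1]
r6 m[φ0→L] = [9, 6]
r6 m[φ0→J] = [1120, 1344]
r6 m[φ1→L] = [24, 32]
r6 m[φ1→C] = [168, 378]
r6 m[φ2→C] = [8, 1]
r6 m[φ3→C] = [1, 3]
r6 m[φ4→L] = [3, 7]
r6 m[L→φ0] = [72, 224]
r6 m[L→φ1] = [27, 42]
r6 m[L→φ4] = [216, 192]
r6 m[C→φ1] = [8, 3]
r6 m[C→φ2] = [168, 1134]
r6 m[C→φ3] = [1344, 378]
r6 m[J→φ0] = [1, 1]
fixed point reached at round 6
traceback from L: (L=1, C=0, J=1), score=1344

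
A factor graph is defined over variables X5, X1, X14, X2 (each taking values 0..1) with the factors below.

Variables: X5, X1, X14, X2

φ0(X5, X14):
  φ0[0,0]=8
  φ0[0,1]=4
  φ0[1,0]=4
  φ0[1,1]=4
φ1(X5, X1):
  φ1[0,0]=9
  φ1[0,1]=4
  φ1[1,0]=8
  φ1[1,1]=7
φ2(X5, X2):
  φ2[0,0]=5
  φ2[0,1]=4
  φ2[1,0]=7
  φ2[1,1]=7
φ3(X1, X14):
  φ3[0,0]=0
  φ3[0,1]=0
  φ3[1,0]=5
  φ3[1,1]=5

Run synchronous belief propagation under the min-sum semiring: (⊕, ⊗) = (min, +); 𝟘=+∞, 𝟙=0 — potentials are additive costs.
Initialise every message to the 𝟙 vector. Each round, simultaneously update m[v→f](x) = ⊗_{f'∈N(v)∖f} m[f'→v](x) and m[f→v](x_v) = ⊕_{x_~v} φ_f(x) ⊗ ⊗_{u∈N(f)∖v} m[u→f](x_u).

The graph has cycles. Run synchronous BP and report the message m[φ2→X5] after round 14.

init: all messages = 𝟙 over 2 values
r1 m[φ0→X5] = [4, 4]
r1 m[φ0→X14] = [4, 4]
r1 m[φ1→X5] = [4, 7]
r1 m[φ1→X1] = [8, 4]
r1 m[φ2→X5] = [4, 7]
r1 m[φ2→X2] = [5, 4]
r1 m[φ3→X1] = [0, 5]
r1 m[φ3→X14] = [0, 0]
r1 m[X5→φ0] = [0, 0]
r1 m[X5→φ1] = [0, 0]
r1 m[X5→φ2] = [0, 0]
r1 m[X1→φ1] = [0, 0]
r1 m[X1→φ3] = [0, 0]
r1 m[X14→φ0] = [0, 0]
r1 m[X14→φ3] = [0, 0]
r1 m[X2→φ2] = [0, 0]
r2 m[φ0→X5] = [4, 4]
r2 m[φ0→X14] = [4, 4]
r2 m[φ1→X5] = [4, 7]
r2 m[φ1→X1] = [8, 4]
r2 m[φ2→X5] = [4, 7]
r2 m[φ2→X2] = [5, 4]
r2 m[φ3→X1] = [0, 5]
r2 m[φ3→X14] = [0, 0]
r2 m[X5→φ0] = [8, 14]
r2 m[X5→φ1] = [8, 11]
r2 m[X5→φ2] = [8, 11]
r2 m[X1→φ1] = [0, 5]
r2 m[X1→φ3] = [8, 4]
r2 m[X14→φ0] = [0, 0]
r2 m[X14→φ3] = [4, 4]
r2 m[X2→φ2] = [0, 0]
r3 m[φ0→X5] = [4, 4]
r3 m[φ0→X14] = [16, 12]
r3 m[φ1→X5] = [9, 8]
r3 m[φ1→X1] = [17, 12]
r3 m[φ2→X5] = [4, 7]
r3 m[φ2→X2] = [13, 12]
r3 m[φ3→X1] = [4, 9]
r3 m[φ3→X14] = [8, 8]
r3 m[X5→φ0] = [8, 14]
r3 m[X5→φ1] = [8, 11]
r3 m[X5→φ2] = [8, 11]
r3 m[X1→φ1] = [0, 5]
r3 m[X1→φ3] = [8, 4]
r3 m[X14→φ0] = [0, 0]
r3 m[X14→φ3] = [4, 4]
r3 m[X2→φ2] = [0, 0]
r4 m[φ0→X5] = [4, 4]
r4 m[φ0→X14] = [16, 12]
r4 m[φ1→X5] = [9, 8]
r4 m[φ1→X1] = [17, 12]
r4 m[φ2→X5] = [4, 7]
r4 m[φ2→X2] = [13, 12]
r4 m[φ3→X1] = [4, 9]
r4 m[φ3→X14] = [8, 8]
r4 m[X5→φ0] = [13, 15]
r4 m[X5→φ1] = [8, 11]
r4 m[X5→φ2] = [13, 12]
r4 m[X1→φ1] = [4, 9]
r4 m[X1→φ3] = [17, 12]
r4 m[X14→φ0] = [8, 8]
r4 m[X14→φ3] = [16, 12]
r4 m[X2→φ2] = [0, 0]
r5 m[φ0→X5] = [12, 12]
r5 m[φ0→X14] = [19, 17]
r5 m[φ1→X5] = [13, 12]
r5 m[φ1→X1] = [17, 12]
r5 m[φ2→X5] = [4, 7]
r5 m[φ2→X2] = [18, 17]
r5 m[φ3→X1] = [12, 17]
r5 m[φ3→X14] = [17, 17]
r5 m[X5→φ0] = [13, 15]
r5 m[X5→φ1] = [8, 11]
r5 m[X5→φ2] = [13, 12]
r5 m[X1→φ1] = [4, 9]
r5 m[X1→φ3] = [17, 12]
r5 m[X14→φ0] = [8, 8]
r5 m[X14→φ3] = [16, 12]
r5 m[X2→φ2] = [0, 0]
r6 m[φ0→X5] = [12, 12]
r6 m[φ0→X14] = [19, 17]
r6 m[φ1→X5] = [13, 12]
r6 m[φ1→X1] = [17, 12]
r6 m[φ2→X5] = [4, 7]
r6 m[φ2→X2] = [18, 17]
r6 m[φ3→X1] = [12, 17]
r6 m[φ3→X14] = [17, 17]
r6 m[X5→φ0] = [17, 19]
r6 m[X5→φ1] = [16, 19]
r6 m[X5→φ2] = [25, 24]
r6 m[X1→φ1] = [12, 17]
r6 m[X1→φ3] = [17, 12]
r6 m[X14→φ0] = [17, 17]
r6 m[X14→φ3] = [19, 17]
r6 m[X2→φ2] = [0, 0]
r7 m[φ0→X5] = [21, 21]
r7 m[φ0→X14] = [23, 21]
r7 m[φ1→X5] = [21, 20]
r7 m[φ1→X1] = [25, 20]
r7 m[φ2→X5] = [4, 7]
r7 m[φ2→X2] = [30, 29]
r7 m[φ3→X1] = [17, 22]
r7 m[φ3→X14] = [17, 17]
r7 m[X5→φ0] = [17, 19]
r7 m[X5→φ1] = [16, 19]
r7 m[X5→φ2] = [25, 24]
r7 m[X1→φ1] = [12, 17]
r7 m[X1→φ3] = [17, 12]
r7 m[X14→φ0] = [17, 17]
r7 m[X14→φ3] = [19, 17]
r7 m[X2→φ2] = [0, 0]
r8 m[φ0→X5] = [21, 21]
r8 m[φ0→X14] = [23, 21]
r8 m[φ1→X5] = [21, 20]
r8 m[φ1→X1] = [25, 20]
r8 m[φ2→X5] = [4, 7]
r8 m[φ2→X2] = [30, 29]
r8 m[φ3→X1] = [17, 22]
r8 m[φ3→X14] = [17, 17]
r8 m[X5→φ0] = [25, 27]
r8 m[X5→φ1] = [25, 28]
r8 m[X5→φ2] = [42, 41]
r8 m[X1→φ1] = [17, 22]
r8 m[X1→φ3] = [25, 20]
r8 m[X14→φ0] = [17, 17]
r8 m[X14→φ3] = [23, 21]
r8 m[X2→φ2] = [0, 0]
r9 m[φ0→X5] = [21, 21]
r9 m[φ0→X14] = [31, 29]
r9 m[φ1→X5] = [26, 25]
r9 m[φ1→X1] = [34, 29]
r9 m[φ2→X5] = [4, 7]
r9 m[φ2→X2] = [47, 46]
r9 m[φ3→X1] = [21, 26]
r9 m[φ3→X14] = [25, 25]
r9 m[X5→φ0] = [25, 27]
r9 m[X5→φ1] = [25, 28]
r9 m[X5→φ2] = [42, 41]
r9 m[X1→φ1] = [17, 22]
r9 m[X1→φ3] = [25, 20]
r9 m[X14→φ0] = [17, 17]
r9 m[X14→φ3] = [23, 21]
r9 m[X2→φ2] = [0, 0]
r10 m[φ0→X5] = [21, 21]
r10 m[φ0→X14] = [31, 29]
r10 m[φ1→X5] = [26, 25]
r10 m[φ1→X1] = [34, 29]
r10 m[φ2→X5] = [4, 7]
r10 m[φ2→X2] = [47, 46]
r10 m[φ3→X1] = [21, 26]
r10 m[φ3→X14] = [25, 25]
r10 m[X5→φ0] = [30, 32]
r10 m[X5→φ1] = [25, 28]
r10 m[X5→φ2] = [47, 46]
r10 m[X1→φ1] = [21, 26]
r10 m[X1→φ3] = [34, 29]
r10 m[X14→φ0] = [25, 25]
r10 m[X14→φ3] = [31, 29]
r10 m[X2→φ2] = [0, 0]
r11 m[φ0→X5] = [29, 29]
r11 m[φ0→X14] = [36, 34]
r11 m[φ1→X5] = [30, 29]
r11 m[φ1→X1] = [34, 29]
r11 m[φ2→X5] = [4, 7]
r11 m[φ2→X2] = [52, 51]
r11 m[φ3→X1] = [29, 34]
r11 m[φ3→X14] = [34, 34]
r11 m[X5→φ0] = [30, 32]
r11 m[X5→φ1] = [25, 28]
r11 m[X5→φ2] = [47, 46]
r11 m[X1→φ1] = [21, 26]
r11 m[X1→φ3] = [34, 29]
r11 m[X14→φ0] = [25, 25]
r11 m[X14→φ3] = [31, 29]
r11 m[X2→φ2] = [0, 0]
r12 m[φ0→X5] = [29, 29]
r12 m[φ0→X14] = [36, 34]
r12 m[φ1→X5] = [30, 29]
r12 m[φ1→X1] = [34, 29]
r12 m[φ2→X5] = [4, 7]
r12 m[φ2→X2] = [52, 51]
r12 m[φ3→X1] = [29, 34]
r12 m[φ3→X14] = [34, 34]
r12 m[X5→φ0] = [34, 36]
r12 m[X5→φ1] = [33, 36]
r12 m[X5→φ2] = [59, 58]
r12 m[X1→φ1] = [29, 34]
r12 m[X1→φ3] = [34, 29]
r12 m[X14→φ0] = [34, 34]
r12 m[X14→φ3] = [36, 34]
r12 m[X2→φ2] = [0, 0]
r13 m[φ0→X5] = [38, 38]
r13 m[φ0→X14] = [40, 38]
r13 m[φ1→X5] = [38, 37]
r13 m[φ1→X1] = [42, 37]
r13 m[φ2→X5] = [4, 7]
r13 m[φ2→X2] = [64, 63]
r13 m[φ3→X1] = [34, 39]
r13 m[φ3→X14] = [34, 34]
r13 m[X5→φ0] = [34, 36]
r13 m[X5→φ1] = [33, 36]
r13 m[X5→φ2] = [59, 58]
r13 m[X1→φ1] = [29, 34]
r13 m[X1→φ3] = [34, 29]
r13 m[X14→φ0] = [34, 34]
r13 m[X14→φ3] = [36, 34]
r13 m[X2→φ2] = [0, 0]
r14 m[φ0→X5] = [38, 38]
r14 m[φ0→X14] = [40, 38]
r14 m[φ1→X5] = [38, 37]
r14 m[φ1→X1] = [42, 37]
r14 m[φ2→X5] = [4, 7]
r14 m[φ2→X2] = [64, 63]
r14 m[φ3→X1] = [34, 39]
r14 m[φ3→X14] = [34, 34]
r14 m[X5→φ0] = [42, 44]
r14 m[X5→φ1] = [42, 45]
r14 m[X5→φ2] = [76, 75]
r14 m[X1→φ1] = [34, 39]
r14 m[X1→φ3] = [42, 37]
r14 m[X14→φ0] = [34, 34]
r14 m[X14→φ3] = [40, 38]
r14 m[X2→φ2] = [0, 0]

message @ round 14 = [4, 7]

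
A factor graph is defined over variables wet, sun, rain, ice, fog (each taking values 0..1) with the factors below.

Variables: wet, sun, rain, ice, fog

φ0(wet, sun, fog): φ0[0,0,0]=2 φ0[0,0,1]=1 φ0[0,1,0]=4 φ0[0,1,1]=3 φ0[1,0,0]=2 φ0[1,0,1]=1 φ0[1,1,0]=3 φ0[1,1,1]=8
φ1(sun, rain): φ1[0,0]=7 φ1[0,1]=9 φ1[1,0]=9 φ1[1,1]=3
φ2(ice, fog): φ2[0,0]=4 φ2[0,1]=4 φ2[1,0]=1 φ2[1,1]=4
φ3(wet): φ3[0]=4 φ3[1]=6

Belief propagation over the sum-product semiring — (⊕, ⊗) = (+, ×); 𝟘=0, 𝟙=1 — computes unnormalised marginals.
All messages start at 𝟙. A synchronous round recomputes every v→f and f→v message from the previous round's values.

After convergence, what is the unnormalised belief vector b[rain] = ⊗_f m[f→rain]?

init: all messages = 𝟙 over 2 values
r1 m[φ0→wet] = [10, 14]
r1 m[φ0→sun] = [6, 18]
r1 m[φ0→fog] = [11, 13]
r1 m[φ1→sun] = [16, 12]
r1 m[φ1→rain] = [16, 12]
r1 m[φ2→ice] = [8, 5]
r1 m[φ2→fog] = [5, 8]
r1 m[φ3→wet] = [4, 6]
r1 m[wet→φ0] = [1, 1]
r1 m[wet→φ3] = [1, 1]
r1 m[sun→φ0] = [1, 1]
r1 m[sun→φ1] = [1, 1]
r1 m[rain→φ1] = [1, 1]
r1 m[ice→φ2] = [1, 1]
r1 m[fog→φ0] = [1, 1]
r1 m[fog→φ2] = [1, 1]
r2 m[φ0→wet] = [10, 14]
r2 m[φ0→sun] = [6, 18]
r2 m[φ0→fog] = [11, 13]
r2 m[φ1→sun] = [16, 12]
r2 m[φ1→rain] = [16, 12]
r2 m[φ2→ice] = [8, 5]
r2 m[φ2→fog] = [5, 8]
r2 m[φ3→wet] = [4, 6]
r2 m[wet→φ0] = [4, 6]
r2 m[wet→φ3] = [10, 14]
r2 m[sun→φ0] = [16, 12]
r2 m[sun→φ1] = [6, 18]
r2 m[rain→φ1] = [1, 1]
r2 m[ice→φ2] = [1, 1]
r2 m[fog→φ0] = [5, 8]
r2 m[fog→φ2] = [11, 13]
r3 m[φ0→wet] = [816, 1236]
r3 m[φ0→sun] = [180, 650]
r3 m[φ0→fog] = [728, 880]
r3 m[φ1→sun] = [16, 12]
r3 m[φ1→rain] = [204, 108]
r3 m[φ2→ice] = [96, 63]
r3 m[φ2→fog] = [5, 8]
r3 m[φ3→wet] = [4, 6]
r3 m[wet→φ0] = [4, 6]
r3 m[wet→φ3] = [10, 14]
r3 m[sun→φ0] = [16, 12]
r3 m[sun→φ1] = [6, 18]
r3 m[rain→φ1] = [1, 1]
r3 m[ice→φ2] = [1, 1]
r3 m[fog→φ0] = [5, 8]
r3 m[fog→φ2] = [11, 13]
r4 m[φ0→wet] = [816, 1236]
r4 m[φ0→sun] = [180, 650]
r4 m[φ0→fog] = [728, 880]
r4 m[φ1→sun] = [16, 12]
r4 m[φ1→rain] = [204, 108]
r4 m[φ2→ice] = [96, 63]
r4 m[φ2→fog] = [5, 8]
r4 m[φ3→wet] = [4, 6]
r4 m[wet→φ0] = [4, 6]
r4 m[wet→φ3] = [816, 1236]
r4 m[sun→φ0] = [16, 12]
r4 m[sun→φ1] = [180, 650]
r4 m[rain→φ1] = [1, 1]
r4 m[ice→φ2] = [1, 1]
r4 m[fog→φ0] = [5, 8]
r4 m[fog→φ2] = [728, 880]
r5 m[φ0→wet] = [816, 1236]
r5 m[φ0→sun] = [180, 650]
r5 m[φ0→fog] = [728, 880]
r5 m[φ1→sun] = [16, 12]
r5 m[φ1→rain] = [7110, 3570]
r5 m[φ2→ice] = [6432, 4248]
r5 m[φ2→fog] = [5, 8]
r5 m[φ3→wet] = [4, 6]
r5 m[wet→φ0] = [4, 6]
r5 m[wet→φ3] = [816, 1236]
r5 m[sun→φ0] = [16, 12]
r5 m[sun→φ1] = [180, 650]
r5 m[rain→φ1] = [1, 1]
r5 m[ice→φ2] = [1, 1]
r5 m[fog→φ0] = [5, 8]
r5 m[fog→φ2] = [728, 880]
r6 m[φ0→wet] = [816, 1236]
r6 m[φ0→sun] = [180, 650]
r6 m[φ0→fog] = [728, 880]
r6 m[φ1→sun] = [16, 12]
r6 m[φ1→rain] = [7110, 3570]
r6 m[φ2→ice] = [6432, 4248]
r6 m[φ2→fog] = [5, 8]
r6 m[φ3→wet] = [4, 6]
r6 m[wet→φ0] = [4, 6]
r6 m[wet→φ3] = [816, 1236]
r6 m[sun→φ0] = [16, 12]
r6 m[sun→φ1] = [180, 650]
r6 m[rain→φ1] = [1, 1]
r6 m[ice→φ2] = [1, 1]
r6 m[fog→φ0] = [5, 8]
r6 m[fog→φ2] = [728, 880]
fixed point reached at round 6
b[rain] = ⊗ incoming = [7110, 3570]

b[rain] = [7110, 3570]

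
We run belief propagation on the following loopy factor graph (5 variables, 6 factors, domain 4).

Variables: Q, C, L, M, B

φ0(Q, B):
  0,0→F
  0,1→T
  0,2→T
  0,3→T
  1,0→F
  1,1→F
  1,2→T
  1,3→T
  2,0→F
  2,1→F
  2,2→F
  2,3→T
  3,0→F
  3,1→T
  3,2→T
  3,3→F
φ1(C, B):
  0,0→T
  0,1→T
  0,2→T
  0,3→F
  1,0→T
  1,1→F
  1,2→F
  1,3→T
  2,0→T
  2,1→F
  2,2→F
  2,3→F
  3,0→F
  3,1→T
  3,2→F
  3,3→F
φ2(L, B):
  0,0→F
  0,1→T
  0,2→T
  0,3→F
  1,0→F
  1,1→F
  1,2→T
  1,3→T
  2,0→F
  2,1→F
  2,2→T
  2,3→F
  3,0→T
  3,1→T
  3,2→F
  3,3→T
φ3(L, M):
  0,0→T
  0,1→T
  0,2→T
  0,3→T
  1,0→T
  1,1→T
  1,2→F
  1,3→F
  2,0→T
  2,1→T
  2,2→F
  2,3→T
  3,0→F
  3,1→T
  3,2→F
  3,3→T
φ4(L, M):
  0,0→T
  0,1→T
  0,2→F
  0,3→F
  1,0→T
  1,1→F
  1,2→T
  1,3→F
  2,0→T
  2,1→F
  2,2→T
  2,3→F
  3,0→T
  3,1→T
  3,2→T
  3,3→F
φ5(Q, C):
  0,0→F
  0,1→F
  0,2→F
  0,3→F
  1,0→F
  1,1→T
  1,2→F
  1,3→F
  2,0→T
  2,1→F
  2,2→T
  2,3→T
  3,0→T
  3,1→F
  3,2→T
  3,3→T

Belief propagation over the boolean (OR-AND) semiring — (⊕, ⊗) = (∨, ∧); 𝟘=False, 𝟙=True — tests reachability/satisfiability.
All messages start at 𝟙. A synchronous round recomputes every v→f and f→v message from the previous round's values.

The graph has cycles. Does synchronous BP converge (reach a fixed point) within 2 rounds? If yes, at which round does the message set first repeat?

init: all messages = 𝟙 over 4 values
r1 m[φ0→Q] = [T, T, T, T]
r1 m[φ0→B] = [F, T, T, T]
r1 m[φ1→C] = [T, T, T, T]
r1 m[φ1→B] = [T, T, T, T]
r1 m[φ2→L] = [T, T, T, T]
r1 m[φ2→B] = [T, T, T, T]
r1 m[φ3→L] = [T, T, T, T]
r1 m[φ3→M] = [T, T, T, T]
r1 m[φ4→L] = [T, T, T, T]
r1 m[φ4→M] = [T, T, T, F]
r1 m[φ5→Q] = [F, T, T, T]
r1 m[φ5→C] = [T, T, T, T]
r1 m[Q→φ0] = [T, T, T, T]
r1 m[Q→φ5] = [T, T, T, T]
r1 m[C→φ1] = [T, T, T, T]
r1 m[C→φ5] = [T, T, T, T]
r1 m[L→φ2] = [T, T, T, T]
r1 m[L→φ3] = [T, T, T, T]
r1 m[L→φ4] = [T, T, T, T]
r1 m[M→φ3] = [T, T, T, T]
r1 m[M→φ4] = [T, T, T, T]
r1 m[B→φ0] = [T, T, T, T]
r1 m[B→φ1] = [T, T, T, T]
r1 m[B→φ2] = [T, T, T, T]
r2 m[φ0→Q] = [T, T, T, T]
r2 m[φ0→B] = [F, T, T, T]
r2 m[φ1→C] = [T, T, T, T]
r2 m[φ1→B] = [T, T, T, T]
r2 m[φ2→L] = [T, T, T, T]
r2 m[φ2→B] = [T, T, T, T]
r2 m[φ3→L] = [T, T, T, T]
r2 m[φ3→M] = [T, T, T, T]
r2 m[φ4→L] = [T, T, T, T]
r2 m[φ4→M] = [T, T, T, F]
r2 m[φ5→Q] = [F, T, T, T]
r2 m[φ5→C] = [T, T, T, T]
r2 m[Q→φ0] = [F, T, T, T]
r2 m[Q→φ5] = [T, T, T, T]
r2 m[C→φ1] = [T, T, T, T]
r2 m[C→φ5] = [T, T, T, T]
r2 m[L→φ2] = [T, T, T, T]
r2 m[L→φ3] = [T, T, T, T]
r2 m[L→φ4] = [T, T, T, T]
r2 m[M→φ3] = [T, T, T, F]
r2 m[M→φ4] = [T, T, T, T]
r2 m[B→φ0] = [T, T, T, T]
r2 m[B→φ1] = [F, T, T, T]
r2 m[B→φ2] = [F, T, T, T]
no fixed point within 2 rounds

NOT CONVERGED within 2 rounds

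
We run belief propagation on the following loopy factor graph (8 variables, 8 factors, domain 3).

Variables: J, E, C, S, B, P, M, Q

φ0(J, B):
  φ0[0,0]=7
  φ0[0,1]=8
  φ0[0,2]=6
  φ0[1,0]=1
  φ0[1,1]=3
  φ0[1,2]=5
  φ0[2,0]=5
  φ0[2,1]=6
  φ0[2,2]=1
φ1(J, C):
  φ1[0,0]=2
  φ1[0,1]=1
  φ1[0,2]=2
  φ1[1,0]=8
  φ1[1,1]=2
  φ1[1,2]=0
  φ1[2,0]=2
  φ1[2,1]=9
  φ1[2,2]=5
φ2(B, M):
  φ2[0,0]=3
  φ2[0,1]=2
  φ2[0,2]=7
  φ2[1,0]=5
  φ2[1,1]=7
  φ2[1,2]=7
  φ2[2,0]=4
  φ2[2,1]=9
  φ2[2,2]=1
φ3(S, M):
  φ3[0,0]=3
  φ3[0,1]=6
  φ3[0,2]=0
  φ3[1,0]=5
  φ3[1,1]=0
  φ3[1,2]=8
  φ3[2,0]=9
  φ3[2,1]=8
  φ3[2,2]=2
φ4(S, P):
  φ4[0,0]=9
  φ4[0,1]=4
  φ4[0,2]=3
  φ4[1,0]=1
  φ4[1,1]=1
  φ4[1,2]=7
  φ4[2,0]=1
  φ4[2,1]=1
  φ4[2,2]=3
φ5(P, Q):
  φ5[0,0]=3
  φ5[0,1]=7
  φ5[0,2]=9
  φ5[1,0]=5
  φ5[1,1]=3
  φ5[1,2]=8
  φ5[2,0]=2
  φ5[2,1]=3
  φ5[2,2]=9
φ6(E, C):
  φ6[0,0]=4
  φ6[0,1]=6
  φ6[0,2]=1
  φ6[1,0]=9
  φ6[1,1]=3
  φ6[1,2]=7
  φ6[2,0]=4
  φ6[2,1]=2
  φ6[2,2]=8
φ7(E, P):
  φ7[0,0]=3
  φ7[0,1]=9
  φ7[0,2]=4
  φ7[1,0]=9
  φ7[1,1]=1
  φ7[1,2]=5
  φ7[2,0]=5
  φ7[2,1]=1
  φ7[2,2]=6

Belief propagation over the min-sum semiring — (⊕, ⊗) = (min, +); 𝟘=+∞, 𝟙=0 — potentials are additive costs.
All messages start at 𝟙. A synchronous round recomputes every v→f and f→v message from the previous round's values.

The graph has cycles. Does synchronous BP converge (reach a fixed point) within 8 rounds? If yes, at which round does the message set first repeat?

NOT CONVERGED within 8 rounds

init: all messages = 𝟙 over 3 values
r1 m[φ0→J] = [6, 1, 1]
r1 m[φ0→B] = [1, 3, 1]
r1 m[φ1→J] = [1, 0, 2]
r1 m[φ1→C] = [2, 1, 0]
r1 m[φ2→B] = [2, 5, 1]
r1 m[φ2→M] = [3, 2, 1]
r1 m[φ3→S] = [0, 0, 2]
r1 m[φ3→M] = [3, 0, 0]
r1 m[φ4→S] = [3, 1, 1]
r1 m[φ4→P] = [1, 1, 3]
r1 m[φ5→P] = [3, 3, 2]
r1 m[φ5→Q] = [2, 3, 8]
r1 m[φ6→E] = [1, 3, 2]
r1 m[φ6→C] = [4, 2, 1]
r1 m[φ7→E] = [3, 1, 1]
r1 m[φ7→P] = [3, 1, 4]
r1 m[J→φ0] = [0, 0, 0]
r1 m[J→φ1] = [0, 0, 0]
r1 m[E→φ6] = [0, 0, 0]
r1 m[E→φ7] = [0, 0, 0]
r1 m[C→φ1] = [0, 0, 0]
r1 m[C→φ6] = [0, 0, 0]
r1 m[S→φ3] = [0, 0, 0]
r1 m[S→φ4] = [0, 0, 0]
r1 m[B→φ0] = [0, 0, 0]
r1 m[B→φ2] = [0, 0, 0]
r1 m[P→φ4] = [0, 0, 0]
r1 m[P→φ5] = [0, 0, 0]
r1 m[P→φ7] = [0, 0, 0]
r1 m[M→φ2] = [0, 0, 0]
r1 m[M→φ3] = [0, 0, 0]
r1 m[Q→φ5] = [0, 0, 0]
r2 m[φ0→J] = [6, 1, 1]
r2 m[φ0→B] = [1, 3, 1]
r2 m[φ1→J] = [1, 0, 2]
r2 m[φ1→C] = [2, 1, 0]
r2 m[φ2→B] = [2, 5, 1]
r2 m[φ2→M] = [3, 2, 1]
r2 m[φ3→S] = [0, 0, 2]
r2 m[φ3→M] = [3, 0, 0]
r2 m[φ4→S] = [3, 1, 1]
r2 m[φ4→P] = [1, 1, 3]
r2 m[φ5→P] = [3, 3, 2]
r2 m[φ5→Q] = [2, 3, 8]
r2 m[φ6→E] = [1, 3, 2]
r2 m[φ6→C] = [4, 2, 1]
r2 m[φ7→E] = [3, 1, 1]
r2 m[φ7→P] = [3, 1, 4]
r2 m[J→φ0] = [1, 0, 2]
r2 m[J→φ1] = [6, 1, 1]
r2 m[E→φ6] = [3, 1, 1]
r2 m[E→φ7] = [1, 3, 2]
r2 m[C→φ1] = [4, 2, 1]
r2 m[C→φ6] = [2, 1, 0]
r2 m[S→φ3] = [3, 1, 1]
r2 m[S→φ4] = [0, 0, 2]
r2 m[B→φ0] = [2, 5, 1]
r2 m[B→φ2] = [1, 3, 1]
r2 m[P→φ4] = [6, 4, 6]
r2 m[P→φ5] = [4, 2, 7]
r2 m[P→φ7] = [4, 4, 5]
r2 m[M→φ2] = [3, 0, 0]
r2 m[M→φ3] = [3, 2, 1]
r2 m[Q→φ5] = [0, 0, 0]
r3 m[φ0→J] = [7, 3, 2]
r3 m[φ0→B] = [1, 3, 3]
r3 m[φ1→J] = [3, 1, 6]
r3 m[φ1→C] = [3, 3, 1]
r3 m[φ2→B] = [2, 7, 1]
r3 m[φ2→M] = [4, 3, 2]
r3 m[φ3→S] = [1, 2, 3]
r3 m[φ3→M] = [6, 1, 3]
r3 m[φ4→S] = [8, 5, 5]
r3 m[φ4→P] = [1, 1, 3]
r3 m[φ5→P] = [3, 3, 2]
r3 m[φ5→Q] = [7, 5, 10]
r3 m[φ6→E] = [1, 4, 3]
r3 m[φ6→C] = [5, 3, 4]
r3 m[φ7→E] = [7, 5, 5]
r3 m[φ7→P] = [4, 3, 5]
r3 m[J→φ0] = [1, 0, 2]
r3 m[J→φ1] = [6, 1, 1]
r3 m[E→φ6] = [3, 1, 1]
r3 m[E→φ7] = [1, 3, 2]
r3 m[C→φ1] = [4, 2, 1]
r3 m[C→φ6] = [2, 1, 0]
r3 m[S→φ3] = [3, 1, 1]
r3 m[S→φ4] = [0, 0, 2]
r3 m[B→φ0] = [2, 5, 1]
r3 m[B→φ2] = [1, 3, 1]
r3 m[P→φ4] = [6, 4, 6]
r3 m[P→φ5] = [4, 2, 7]
r3 m[P→φ7] = [4, 4, 5]
r3 m[M→φ2] = [3, 0, 0]
r3 m[M→φ3] = [3, 2, 1]
r3 m[Q→φ5] = [0, 0, 0]
r4 m[φ0→J] = [7, 3, 2]
r4 m[φ0→B] = [1, 3, 3]
r4 m[φ1→J] = [3, 1, 6]
r4 m[φ1→C] = [3, 3, 1]
r4 m[φ2→B] = [2, 7, 1]
r4 m[φ2→M] = [4, 3, 2]
r4 m[φ3→S] = [1, 2, 3]
r4 m[φ3→M] = [6, 1, 3]
r4 m[φ4→S] = [8, 5, 5]
r4 m[φ4→P] = [1, 1, 3]
r4 m[φ5→P] = [3, 3, 2]
r4 m[φ5→Q] = [7, 5, 10]
r4 m[φ6→E] = [1, 4, 3]
r4 m[φ6→C] = [5, 3, 4]
r4 m[φ7→E] = [7, 5, 5]
r4 m[φ7→P] = [4, 3, 5]
r4 m[J→φ0] = [3, 1, 6]
r4 m[J→φ1] = [7, 3, 2]
r4 m[E→φ6] = [7, 5, 5]
r4 m[E→φ7] = [1, 4, 3]
r4 m[C→φ1] = [5, 3, 4]
r4 m[C→φ6] = [3, 3, 1]
r4 m[S→φ3] = [8, 5, 5]
r4 m[S→φ4] = [1, 2, 3]
r4 m[B→φ0] = [2, 7, 1]
r4 m[B→φ2] = [1, 3, 3]
r4 m[P→φ4] = [7, 6, 7]
r4 m[P→φ5] = [5, 4, 8]
r4 m[P→φ7] = [4, 4, 5]
r4 m[M→φ2] = [6, 1, 3]
r4 m[M→φ3] = [4, 3, 2]
r4 m[Q→φ5] = [0, 0, 0]
r5 m[φ0→J] = [7, 3, 2]
r5 m[φ0→B] = [2, 4, 6]
r5 m[φ1→J] = [4, 4, 7]
r5 m[φ1→C] = [4, 5, 3]
r5 m[φ2→B] = [3, 8, 4]
r5 m[φ2→M] = [4, 3, 4]
r5 m[φ3→S] = [2, 3, 4]
r5 m[φ3→M] = [10, 5, 7]
r5 m[φ4→S] = [10, 7, 7]
r5 m[φ4→P] = [3, 3, 4]
r5 m[φ5→P] = [3, 3, 2]
r5 m[φ5→Q] = [8, 7, 12]
r5 m[φ6→E] = [2, 6, 5]
r5 m[φ6→C] = [9, 7, 8]
r5 m[φ7→E] = [7, 5, 5]
r5 m[φ7→P] = [4, 4, 5]
r5 m[J→φ0] = [3, 1, 6]
r5 m[J→φ1] = [7, 3, 2]
r5 m[E→φ6] = [7, 5, 5]
r5 m[E→φ7] = [1, 4, 3]
r5 m[C→φ1] = [5, 3, 4]
r5 m[C→φ6] = [3, 3, 1]
r5 m[S→φ3] = [8, 5, 5]
r5 m[S→φ4] = [1, 2, 3]
r5 m[B→φ0] = [2, 7, 1]
r5 m[B→φ2] = [1, 3, 3]
r5 m[P→φ4] = [7, 6, 7]
r5 m[P→φ5] = [5, 4, 8]
r5 m[P→φ7] = [4, 4, 5]
r5 m[M→φ2] = [6, 1, 3]
r5 m[M→φ3] = [4, 3, 2]
r5 m[Q→φ5] = [0, 0, 0]
r6 m[φ0→J] = [7, 3, 2]
r6 m[φ0→B] = [2, 4, 6]
r6 m[φ1→J] = [4, 4, 7]
r6 m[φ1→C] = [4, 5, 3]
r6 m[φ2→B] = [3, 8, 4]
r6 m[φ2→M] = [4, 3, 4]
r6 m[φ3→S] = [2, 3, 4]
r6 m[φ3→M] = [10, 5, 7]
r6 m[φ4→S] = [10, 7, 7]
r6 m[φ4→P] = [3, 3, 4]
r6 m[φ5→P] = [3, 3, 2]
r6 m[φ5→Q] = [8, 7, 12]
r6 m[φ6→E] = [2, 6, 5]
r6 m[φ6→C] = [9, 7, 8]
r6 m[φ7→E] = [7, 5, 5]
r6 m[φ7→P] = [4, 4, 5]
r6 m[J→φ0] = [4, 4, 7]
r6 m[J→φ1] = [7, 3, 2]
r6 m[E→φ6] = [7, 5, 5]
r6 m[E→φ7] = [2, 6, 5]
r6 m[C→φ1] = [9, 7, 8]
r6 m[C→φ6] = [4, 5, 3]
r6 m[S→φ3] = [10, 7, 7]
r6 m[S→φ4] = [2, 3, 4]
r6 m[B→φ0] = [3, 8, 4]
r6 m[B→φ2] = [2, 4, 6]
r6 m[P→φ4] = [7, 7, 7]
r6 m[P→φ5] = [7, 7, 9]
r6 m[P→φ7] = [6, 6, 6]
r6 m[M→φ2] = [10, 5, 7]
r6 m[M→φ3] = [4, 3, 4]
r6 m[Q→φ5] = [0, 0, 0]
r7 m[φ0→J] = [10, 4, 5]
r7 m[φ0→B] = [5, 7, 8]
r7 m[φ1→J] = [8, 8, 11]
r7 m[φ1→C] = [4, 5, 3]
r7 m[φ2→B] = [7, 12, 8]
r7 m[φ2→M] = [5, 4, 7]
r7 m[φ3→S] = [4, 3, 6]
r7 m[φ3→M] = [12, 7, 9]
r7 m[φ4→S] = [10, 8, 8]
r7 m[φ4→P] = [4, 4, 5]
r7 m[φ5→P] = [3, 3, 2]
r7 m[φ5→Q] = [10, 10, 15]
r7 m[φ6→E] = [4, 8, 7]
r7 m[φ6→C] = [9, 7, 8]
r7 m[φ7→E] = [9, 7, 7]
r7 m[φ7→P] = [5, 6, 6]
r7 m[J→φ0] = [4, 4, 7]
r7 m[J→φ1] = [7, 3, 2]
r7 m[E→φ6] = [7, 5, 5]
r7 m[E→φ7] = [2, 6, 5]
r7 m[C→φ1] = [9, 7, 8]
r7 m[C→φ6] = [4, 5, 3]
r7 m[S→φ3] = [10, 7, 7]
r7 m[S→φ4] = [2, 3, 4]
r7 m[B→φ0] = [3, 8, 4]
r7 m[B→φ2] = [2, 4, 6]
r7 m[P→φ4] = [7, 7, 7]
r7 m[P→φ5] = [7, 7, 9]
r7 m[P→φ7] = [6, 6, 6]
r7 m[M→φ2] = [10, 5, 7]
r7 m[M→φ3] = [4, 3, 4]
r7 m[Q→φ5] = [0, 0, 0]
r8 m[φ0→J] = [10, 4, 5]
r8 m[φ0→B] = [5, 7, 8]
r8 m[φ1→J] = [8, 8, 11]
r8 m[φ1→C] = [4, 5, 3]
r8 m[φ2→B] = [7, 12, 8]
r8 m[φ2→M] = [5, 4, 7]
r8 m[φ3→S] = [4, 3, 6]
r8 m[φ3→M] = [12, 7, 9]
r8 m[φ4→S] = [10, 8, 8]
r8 m[φ4→P] = [4, 4, 5]
r8 m[φ5→P] = [3, 3, 2]
r8 m[φ5→Q] = [10, 10, 15]
r8 m[φ6→E] = [4, 8, 7]
r8 m[φ6→C] = [9, 7, 8]
r8 m[φ7→E] = [9, 7, 7]
r8 m[φ7→P] = [5, 6, 6]
r8 m[J→φ0] = [8, 8, 11]
r8 m[J→φ1] = [10, 4, 5]
r8 m[E→φ6] = [9, 7, 7]
r8 m[E→φ7] = [4, 8, 7]
r8 m[C→φ1] = [9, 7, 8]
r8 m[C→φ6] = [4, 5, 3]
r8 m[S→φ3] = [10, 8, 8]
r8 m[S→φ4] = [4, 3, 6]
r8 m[B→φ0] = [7, 12, 8]
r8 m[B→φ2] = [5, 7, 8]
r8 m[P→φ4] = [8, 9, 8]
r8 m[P→φ5] = [9, 10, 11]
r8 m[P→φ7] = [7, 7, 7]
r8 m[M→φ2] = [12, 7, 9]
r8 m[M→φ3] = [5, 4, 7]
r8 m[Q→φ5] = [0, 0, 0]
no fixed point within 8 rounds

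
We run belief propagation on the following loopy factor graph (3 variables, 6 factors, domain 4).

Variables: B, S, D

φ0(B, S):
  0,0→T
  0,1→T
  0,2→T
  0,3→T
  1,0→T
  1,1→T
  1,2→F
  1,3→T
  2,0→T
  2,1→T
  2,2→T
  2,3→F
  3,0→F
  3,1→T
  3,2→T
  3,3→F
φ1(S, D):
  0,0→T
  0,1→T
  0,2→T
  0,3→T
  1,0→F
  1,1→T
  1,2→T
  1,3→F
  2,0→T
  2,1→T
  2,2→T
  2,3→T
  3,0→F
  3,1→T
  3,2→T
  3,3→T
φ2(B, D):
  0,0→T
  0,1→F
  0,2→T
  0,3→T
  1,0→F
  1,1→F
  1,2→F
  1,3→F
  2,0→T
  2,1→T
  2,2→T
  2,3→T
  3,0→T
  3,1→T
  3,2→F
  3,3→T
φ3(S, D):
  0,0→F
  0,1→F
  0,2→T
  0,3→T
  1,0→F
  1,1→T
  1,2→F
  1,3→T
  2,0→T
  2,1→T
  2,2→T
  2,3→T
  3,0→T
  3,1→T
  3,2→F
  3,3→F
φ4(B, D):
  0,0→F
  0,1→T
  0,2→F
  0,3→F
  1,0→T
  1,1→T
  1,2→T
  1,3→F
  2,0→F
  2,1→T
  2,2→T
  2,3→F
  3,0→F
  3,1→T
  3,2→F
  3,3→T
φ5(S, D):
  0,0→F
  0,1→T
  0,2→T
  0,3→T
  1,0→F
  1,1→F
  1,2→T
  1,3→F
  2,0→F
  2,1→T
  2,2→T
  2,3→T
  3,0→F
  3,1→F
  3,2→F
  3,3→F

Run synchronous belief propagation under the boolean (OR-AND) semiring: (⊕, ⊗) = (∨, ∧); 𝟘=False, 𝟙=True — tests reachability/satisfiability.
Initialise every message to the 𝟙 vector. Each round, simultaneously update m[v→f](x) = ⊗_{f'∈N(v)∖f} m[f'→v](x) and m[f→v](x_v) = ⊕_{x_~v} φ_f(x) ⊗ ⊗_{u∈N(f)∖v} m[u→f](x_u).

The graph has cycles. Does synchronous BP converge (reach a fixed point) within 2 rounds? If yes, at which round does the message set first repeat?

NOT CONVERGED within 2 rounds

init: all messages = 𝟙 over 4 values
r1 m[φ0→B] = [T, T, T, T]
r1 m[φ0→S] = [T, T, T, T]
r1 m[φ1→S] = [T, T, T, T]
r1 m[φ1→D] = [T, T, T, T]
r1 m[φ2→B] = [T, F, T, T]
r1 m[φ2→D] = [T, T, T, T]
r1 m[φ3→S] = [T, T, T, T]
r1 m[φ3→D] = [T, T, T, T]
r1 m[φ4→B] = [T, T, T, T]
r1 m[φ4→D] = [T, T, T, T]
r1 m[φ5→S] = [T, T, T, F]
r1 m[φ5→D] = [F, T, T, T]
r1 m[B→φ0] = [T, T, T, T]
r1 m[B→φ2] = [T, T, T, T]
r1 m[B→φ4] = [T, T, T, T]
r1 m[S→φ0] = [T, T, T, T]
r1 m[S→φ1] = [T, T, T, T]
r1 m[S→φ3] = [T, T, T, T]
r1 m[S→φ5] = [T, T, T, T]
r1 m[D→φ1] = [T, T, T, T]
r1 m[D→φ2] = [T, T, T, T]
r1 m[D→φ3] = [T, T, T, T]
r1 m[D→φ4] = [T, T, T, T]
r1 m[D→φ5] = [T, T, T, T]
r2 m[φ0→B] = [T, T, T, T]
r2 m[φ0→S] = [T, T, T, T]
r2 m[φ1→S] = [T, T, T, T]
r2 m[φ1→D] = [T, T, T, T]
r2 m[φ2→B] = [T, F, T, T]
r2 m[φ2→D] = [T, T, T, T]
r2 m[φ3→S] = [T, T, T, T]
r2 m[φ3→D] = [T, T, T, T]
r2 m[φ4→B] = [T, T, T, T]
r2 m[φ4→D] = [T, T, T, T]
r2 m[φ5→S] = [T, T, T, F]
r2 m[φ5→D] = [F, T, T, T]
r2 m[B→φ0] = [T, F, T, T]
r2 m[B→φ2] = [T, T, T, T]
r2 m[B→φ4] = [T, F, T, T]
r2 m[S→φ0] = [T, T, T, F]
r2 m[S→φ1] = [T, T, T, F]
r2 m[S→φ3] = [T, T, T, F]
r2 m[S→φ5] = [T, T, T, T]
r2 m[D→φ1] = [F, T, T, T]
r2 m[D→φ2] = [F, T, T, T]
r2 m[D→φ3] = [F, T, T, T]
r2 m[D→φ4] = [F, T, T, T]
r2 m[D→φ5] = [T, T, T, T]
no fixed point within 2 rounds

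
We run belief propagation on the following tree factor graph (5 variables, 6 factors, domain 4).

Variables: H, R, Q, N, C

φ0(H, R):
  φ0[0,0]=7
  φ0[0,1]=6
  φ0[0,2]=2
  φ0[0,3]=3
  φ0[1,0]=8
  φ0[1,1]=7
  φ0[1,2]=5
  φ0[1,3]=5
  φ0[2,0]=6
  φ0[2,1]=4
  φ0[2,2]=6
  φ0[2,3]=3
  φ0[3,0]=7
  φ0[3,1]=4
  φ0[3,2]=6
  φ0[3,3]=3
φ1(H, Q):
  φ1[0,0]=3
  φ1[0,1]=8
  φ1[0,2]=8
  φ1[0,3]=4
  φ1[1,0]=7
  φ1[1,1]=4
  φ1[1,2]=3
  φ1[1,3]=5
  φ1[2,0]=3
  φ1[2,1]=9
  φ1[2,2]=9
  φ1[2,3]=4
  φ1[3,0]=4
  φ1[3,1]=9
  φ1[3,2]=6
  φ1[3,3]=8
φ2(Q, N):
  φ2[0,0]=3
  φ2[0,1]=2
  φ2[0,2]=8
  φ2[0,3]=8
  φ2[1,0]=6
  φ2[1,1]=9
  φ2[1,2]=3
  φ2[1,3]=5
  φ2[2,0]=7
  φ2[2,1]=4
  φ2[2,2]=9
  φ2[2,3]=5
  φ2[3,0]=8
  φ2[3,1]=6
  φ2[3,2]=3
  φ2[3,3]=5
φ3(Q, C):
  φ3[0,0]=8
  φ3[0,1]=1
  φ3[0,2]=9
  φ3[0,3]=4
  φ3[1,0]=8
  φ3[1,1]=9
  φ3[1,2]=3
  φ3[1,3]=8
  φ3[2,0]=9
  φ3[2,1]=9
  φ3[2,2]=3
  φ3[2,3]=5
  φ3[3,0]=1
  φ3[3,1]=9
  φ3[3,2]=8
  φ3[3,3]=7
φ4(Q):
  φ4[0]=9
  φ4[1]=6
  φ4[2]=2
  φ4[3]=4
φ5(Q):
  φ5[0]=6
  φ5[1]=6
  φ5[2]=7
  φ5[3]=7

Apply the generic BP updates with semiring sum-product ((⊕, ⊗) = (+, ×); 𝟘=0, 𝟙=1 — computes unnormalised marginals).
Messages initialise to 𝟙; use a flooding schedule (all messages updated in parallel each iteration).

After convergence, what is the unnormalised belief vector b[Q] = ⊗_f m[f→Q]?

init: all messages = 𝟙 over 4 values
r1 m[φ0→H] = [18, 25, 19, 20]
r1 m[φ0→R] = [28, 21, 19, 14]
r1 m[φ1→H] = [23, 19, 25, 27]
r1 m[φ1→Q] = [17, 30, 26, 21]
r1 m[φ2→Q] = [21, 23, 25, 22]
r1 m[φ2→N] = [24, 21, 23, 23]
r1 m[φ3→Q] = [22, 28, 26, 25]
r1 m[φ3→C] = [26, 28, 23, 24]
r1 m[φ4→Q] = [9, 6, 2, 4]
r1 m[φ5→Q] = [6, 6, 7, 7]
r1 m[H→φ0] = [1, 1, 1, 1]
r1 m[H→φ1] = [1, 1, 1, 1]
r1 m[R→φ0] = [1, 1, 1, 1]
r1 m[Q→φ1] = [1, 1, 1, 1]
r1 m[Q→φ2] = [1, 1, 1, 1]
r1 m[Q→φ3] = [1, 1, 1, 1]
r1 m[Q→φ4] = [1, 1, 1, 1]
r1 m[Q→φ5] = [1, 1, 1, 1]
r1 m[N→φ2] = [1, 1, 1, 1]
r1 m[C→φ3] = [1, 1, 1, 1]
r2 m[φ0→H] = [18, 25, 19, 20]
r2 m[φ0→R] = [28, 21, 19, 14]
r2 m[φ1→H] = [23, 19, 25, 27]
r2 m[φ1→Q] = [17, 30, 26, 21]
r2 m[φ2→Q] = [21, 23, 25, 22]
r2 m[φ2→N] = [24, 21, 23, 23]
r2 m[φ3→Q] = [22, 28, 26, 25]
r2 m[φ3→C] = [26, 28, 23, 24]
r2 m[φ4→Q] = [9, 6, 2, 4]
r2 m[φ5→Q] = [6, 6, 7, 7]
r2 m[H→φ0] = [23, 19, 25, 27]
r2 m[H→φ1] = [18, 25, 19, 20]
r2 m[R→φ0] = [1, 1, 1, 1]
r2 m[Q→φ1] = [24948, 23184, 9100, 15400]
r2 m[Q→φ2] = [20196, 30240, 9464, 14700]
r2 m[Q→φ3] = [19278, 24840, 9100, 12936]
r2 m[Q→φ4] = [47124, 115920, 118300, 80850]
r2 m[Q→φ5] = [70686, 115920, 33800, 46200]
r2 m[N→φ2] = [1, 1, 1, 1]
r2 m[C→φ3] = [1, 1, 1, 1]
r3 m[φ0→H] = [18, 25, 19, 20]
r3 m[φ0→R] = [652, 479, 453, 320]
r3 m[φ1→H] = [394716, 371672, 427000, 486248]
r3 m[φ1→Q] = [366, 595, 510, 433]
r3 m[φ2→Q] = [21, 23, 25, 22]
r3 m[φ2→N] = [425876, 438608, 381564, 433588]
r3 m[φ3→Q] = [22, 28, 26, 25]
r3 m[φ3→C] = [447780, 441162, 378810, 411884]
r3 m[φ4→Q] = [9, 6, 2, 4]
r3 m[φ5→Q] = [6, 6, 7, 7]
r3 m[H→φ0] = [23, 19, 25, 27]
r3 m[H→φ1] = [18, 25, 19, 20]
r3 m[R→φ0] = [1, 1, 1, 1]
r3 m[Q→φ1] = [24948, 23184, 9100, 15400]
r3 m[Q→φ2] = [20196, 30240, 9464, 14700]
r3 m[Q→φ3] = [19278, 24840, 9100, 12936]
r3 m[Q→φ4] = [47124, 115920, 118300, 80850]
r3 m[Q→φ5] = [70686, 115920, 33800, 46200]
r3 m[N→φ2] = [1, 1, 1, 1]
r3 m[C→φ3] = [1, 1, 1, 1]
r4 m[φ0→H] = [18, 25, 19, 20]
r4 m[φ0→R] = [652, 479, 453, 320]
r4 m[φ1→H] = [394716, 371672, 427000, 486248]
r4 m[φ1→Q] = [366, 595, 510, 433]
r4 m[φ2→Q] = [21, 23, 25, 22]
r4 m[φ2→N] = [425876, 438608, 381564, 433588]
r4 m[φ3→Q] = [22, 28, 26, 25]
r4 m[φ3→C] = [447780, 441162, 378810, 411884]
r4 m[φ4→Q] = [9, 6, 2, 4]
r4 m[φ5→Q] = [6, 6, 7, 7]
r4 m[H→φ0] = [394716, 371672, 427000, 486248]
r4 m[H→φ1] = [18, 25, 19, 20]
r4 m[R→φ0] = [1, 1, 1, 1]
r4 m[Q→φ1] = [24948, 23184, 9100, 15400]
r4 m[Q→φ2] = [434808, 599760, 185640, 303100]
r4 m[Q→φ3] = [415044, 492660, 178500, 266728]
r4 m[Q→φ4] = [1014552, 2299080, 2320500, 1667050]
r4 m[Q→φ5] = [1521828, 2299080, 663000, 952600]
r4 m[N→φ2] = [1, 1, 1, 1]
r4 m[C→φ3] = [1, 1, 1, 1]
r5 m[φ0→H] = [18, 25, 19, 20]
r5 m[φ0→R] = [11702124, 8622992, 8127280, 5782252]
r5 m[φ1→H] = [394716, 371672, 427000, 486248]
r5 m[φ1→Q] = [366, 595, 510, 433]
r5 m[φ2→Q] = [21, 23, 25, 22]
r5 m[φ2→N] = [8627264, 8828616, 7857804, 8920964]
r5 m[φ3→Q] = [22, 28, 26, 25]
r5 m[φ3→C] = [9134860, 8856036, 7882700, 8361052]
r5 m[φ4→Q] = [9, 6, 2, 4]
r5 m[φ5→Q] = [6, 6, 7, 7]
r5 m[H→φ0] = [394716, 371672, 427000, 486248]
r5 m[H→φ1] = [18, 25, 19, 20]
r5 m[R→φ0] = [1, 1, 1, 1]
r5 m[Q→φ1] = [24948, 23184, 9100, 15400]
r5 m[Q→φ2] = [434808, 599760, 185640, 303100]
r5 m[Q→φ3] = [415044, 492660, 178500, 266728]
r5 m[Q→φ4] = [1014552, 2299080, 2320500, 1667050]
r5 m[Q→φ5] = [1521828, 2299080, 663000, 952600]
r5 m[N→φ2] = [1, 1, 1, 1]
r5 m[C→φ3] = [1, 1, 1, 1]
r6 m[φ0→H] = [18, 25, 19, 20]
r6 m[φ0→R] = [11702124, 8622992, 8127280, 5782252]
r6 m[φ1→H] = [394716, 371672, 427000, 486248]
r6 m[φ1→Q] = [366, 595, 510, 433]
r6 m[φ2→Q] = [21, 23, 25, 22]
r6 m[φ2→N] = [8627264, 8828616, 7857804, 8920964]
r6 m[φ3→Q] = [22, 28, 26, 25]
r6 m[φ3→C] = [9134860, 8856036, 7882700, 8361052]
r6 m[φ4→Q] = [9, 6, 2, 4]
r6 m[φ5→Q] = [6, 6, 7, 7]
r6 m[H→φ0] = [394716, 371672, 427000, 486248]
r6 m[H→φ1] = [18, 25, 19, 20]
r6 m[R→φ0] = [1, 1, 1, 1]
r6 m[Q→φ1] = [24948, 23184, 9100, 15400]
r6 m[Q→φ2] = [434808, 599760, 185640, 303100]
r6 m[Q→φ3] = [415044, 492660, 178500, 266728]
r6 m[Q→φ4] = [1014552, 2299080, 2320500, 1667050]
r6 m[Q→φ5] = [1521828, 2299080, 663000, 952600]
r6 m[N→φ2] = [1, 1, 1, 1]
r6 m[C→φ3] = [1, 1, 1, 1]
fixed point reached at round 6
b[Q] = ⊗ incoming = [9130968, 13794480, 4641000, 6668200]

b[Q] = [9130968, 13794480, 4641000, 6668200]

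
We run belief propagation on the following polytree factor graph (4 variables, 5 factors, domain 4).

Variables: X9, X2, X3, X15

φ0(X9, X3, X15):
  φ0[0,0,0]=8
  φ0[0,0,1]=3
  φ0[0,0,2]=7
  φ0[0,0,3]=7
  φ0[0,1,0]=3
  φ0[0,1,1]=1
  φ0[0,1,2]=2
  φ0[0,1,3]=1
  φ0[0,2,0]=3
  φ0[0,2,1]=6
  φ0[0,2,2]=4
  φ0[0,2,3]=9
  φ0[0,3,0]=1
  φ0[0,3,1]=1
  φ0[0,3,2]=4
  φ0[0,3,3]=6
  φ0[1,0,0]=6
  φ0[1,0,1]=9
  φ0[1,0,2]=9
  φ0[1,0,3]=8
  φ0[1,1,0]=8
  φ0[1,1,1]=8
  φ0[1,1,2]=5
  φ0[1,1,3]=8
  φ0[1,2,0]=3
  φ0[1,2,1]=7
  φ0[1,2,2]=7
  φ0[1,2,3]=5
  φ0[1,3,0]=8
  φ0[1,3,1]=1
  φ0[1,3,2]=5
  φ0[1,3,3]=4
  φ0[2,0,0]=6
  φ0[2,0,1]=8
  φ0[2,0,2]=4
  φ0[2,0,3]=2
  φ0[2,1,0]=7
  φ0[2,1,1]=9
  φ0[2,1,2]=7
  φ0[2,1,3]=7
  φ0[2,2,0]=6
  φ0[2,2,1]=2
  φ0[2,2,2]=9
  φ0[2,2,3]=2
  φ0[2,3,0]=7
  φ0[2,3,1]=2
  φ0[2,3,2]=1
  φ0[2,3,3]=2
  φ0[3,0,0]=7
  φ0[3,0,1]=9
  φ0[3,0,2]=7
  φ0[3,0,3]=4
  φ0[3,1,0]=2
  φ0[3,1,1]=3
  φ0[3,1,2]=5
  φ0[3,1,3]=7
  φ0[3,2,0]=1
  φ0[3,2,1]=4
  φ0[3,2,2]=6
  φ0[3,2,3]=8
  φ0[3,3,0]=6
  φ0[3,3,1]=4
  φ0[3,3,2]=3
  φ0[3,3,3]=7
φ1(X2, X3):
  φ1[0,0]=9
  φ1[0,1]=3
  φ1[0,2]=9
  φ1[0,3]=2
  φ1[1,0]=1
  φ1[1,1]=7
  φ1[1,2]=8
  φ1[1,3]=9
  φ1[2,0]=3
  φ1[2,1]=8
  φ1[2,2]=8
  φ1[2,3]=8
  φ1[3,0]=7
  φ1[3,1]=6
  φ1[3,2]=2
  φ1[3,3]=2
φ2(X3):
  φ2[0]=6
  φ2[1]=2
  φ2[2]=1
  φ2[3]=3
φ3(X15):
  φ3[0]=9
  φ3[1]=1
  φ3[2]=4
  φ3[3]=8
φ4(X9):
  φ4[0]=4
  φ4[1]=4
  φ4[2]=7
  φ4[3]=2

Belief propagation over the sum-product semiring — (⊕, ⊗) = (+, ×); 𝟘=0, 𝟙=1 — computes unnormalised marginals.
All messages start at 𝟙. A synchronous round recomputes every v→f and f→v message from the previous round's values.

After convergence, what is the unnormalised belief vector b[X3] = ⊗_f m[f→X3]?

b[X3] = [265200, 101664, 49950, 103509]

init: all messages = 𝟙 over 4 values
r1 m[φ0→X9] = [66, 101, 81, 83]
r1 m[φ0→X3] = [104, 83, 82, 62]
r1 m[φ0→X15] = [82, 77, 85, 87]
r1 m[φ1→X2] = [23, 25, 27, 17]
r1 m[φ1→X3] = [20, 24, 27, 21]
r1 m[φ2→X3] = [6, 2, 1, 3]
r1 m[φ3→X15] = [9, 1, 4, 8]
r1 m[φ4→X9] = [4, 4, 7, 2]
r1 m[X9→φ0] = [1, 1, 1, 1]
r1 m[X9→φ4] = [1, 1, 1, 1]
r1 m[X2→φ1] = [1, 1, 1, 1]
r1 m[X3→φ0] = [1, 1, 1, 1]
r1 m[X3→φ1] = [1, 1, 1, 1]
r1 m[X3→φ2] = [1, 1, 1, 1]
r1 m[X15→φ0] = [1, 1, 1, 1]
r1 m[X15→φ3] = [1, 1, 1, 1]
r2 m[φ0→X9] = [66, 101, 81, 83]
r2 m[φ0→X3] = [104, 83, 82, 62]
r2 m[φ0→X15] = [82, 77, 85, 87]
r2 m[φ1→X2] = [23, 25, 27, 17]
r2 m[φ1→X3] = [20, 24, 27, 21]
r2 m[φ2→X3] = [6, 2, 1, 3]
r2 m[φ3→X15] = [9, 1, 4, 8]
r2 m[φ4→X9] = [4, 4, 7, 2]
r2 m[X9→φ0] = [4, 4, 7, 2]
r2 m[X9→φ4] = [66, 101, 81, 83]
r2 m[X2→φ1] = [1, 1, 1, 1]
r2 m[X3→φ0] = [120, 48, 27, 63]
r2 m[X3→φ1] = [624, 166, 82, 186]
r2 m[X3→φ2] = [2080, 1992, 2214, 1302]
r2 m[X15→φ0] = [9, 1, 4, 8]
r2 m[X15→φ3] = [82, 77, 85, 87]
r3 m[φ0→X9] = [29121, 38061, 27039, 31161]
r3 m[φ0→X3] = [2210, 2118, 1850, 1643]
r3 m[φ0→X15] = [26043, 23568, 23196, 21198]
r3 m[φ1→X2] = [7224, 4116, 5344, 5900]
r3 m[φ1→X3] = [20, 24, 27, 21]
r3 m[φ2→X3] = [6, 2, 1, 3]
r3 m[φ3→X15] = [9, 1, 4, 8]
r3 m[φ4→X9] = [4, 4, 7, 2]
r3 m[X9→φ0] = [4, 4, 7, 2]
r3 m[X9→φ4] = [66, 101, 81, 83]
r3 m[X2→φ1] = [1, 1, 1, 1]
r3 m[X3→φ0] = [120, 48, 27, 63]
r3 m[X3→φ1] = [624, 166, 82, 186]
r3 m[X3→φ2] = [2080, 1992, 2214, 1302]
r3 m[X15→φ0] = [9, 1, 4, 8]
r3 m[X15→φ3] = [82, 77, 85, 87]
r4 m[φ0→X9] = [29121, 38061, 27039, 31161]
r4 m[φ0→X3] = [2210, 2118, 1850, 1643]
r4 m[φ0→X15] = [26043, 23568, 23196, 21198]
r4 m[φ1→X2] = [7224, 4116, 5344, 5900]
r4 m[φ1→X3] = [20, 24, 27, 21]
r4 m[φ2→X3] = [6, 2, 1, 3]
r4 m[φ3→X15] = [9, 1, 4, 8]
r4 m[φ4→X9] = [4, 4, 7, 2]
r4 m[X9→φ0] = [4, 4, 7, 2]
r4 m[X9→φ4] = [29121, 38061, 27039, 31161]
r4 m[X2→φ1] = [1, 1, 1, 1]
r4 m[X3→φ0] = [120, 48, 27, 63]
r4 m[X3→φ1] = [13260, 4236, 1850, 4929]
r4 m[X3→φ2] = [44200, 50832, 49950, 34503]
r4 m[X15→φ0] = [9, 1, 4, 8]
r4 m[X15→φ3] = [26043, 23568, 23196, 21198]
r5 m[φ0→X9] = [29121, 38061, 27039, 31161]
r5 m[φ0→X3] = [2210, 2118, 1850, 1643]
r5 m[φ0→X15] = [26043, 23568, 23196, 21198]
r5 m[φ1→X2] = [158556, 102073, 127900, 131794]
r5 m[φ1→X3] = [20, 24, 27, 21]
r5 m[φ2→X3] = [6, 2, 1, 3]
r5 m[φ3→X15] = [9, 1, 4, 8]
r5 m[φ4→X9] = [4, 4, 7, 2]
r5 m[X9→φ0] = [4, 4, 7, 2]
r5 m[X9→φ4] = [29121, 38061, 27039, 31161]
r5 m[X2→φ1] = [1, 1, 1, 1]
r5 m[X3→φ0] = [120, 48, 27, 63]
r5 m[X3→φ1] = [13260, 4236, 1850, 4929]
r5 m[X3→φ2] = [44200, 50832, 49950, 34503]
r5 m[X15→φ0] = [9, 1, 4, 8]
r5 m[X15→φ3] = [26043, 23568, 23196, 21198]
r6 m[φ0→X9] = [29121, 38061, 27039, 31161]
r6 m[φ0→X3] = [2210, 2118, 1850, 1643]
r6 m[φ0→X15] = [26043, 23568, 23196, 21198]
r6 m[φ1→X2] = [158556, 102073, 127900, 131794]
r6 m[φ1→X3] = [20, 24, 27, 21]
r6 m[φ2→X3] = [6, 2, 1, 3]
r6 m[φ3→X15] = [9, 1, 4, 8]
r6 m[φ4→X9] = [4, 4, 7, 2]
r6 m[X9→φ0] = [4, 4, 7, 2]
r6 m[X9→φ4] = [29121, 38061, 27039, 31161]
r6 m[X2→φ1] = [1, 1, 1, 1]
r6 m[X3→φ0] = [120, 48, 27, 63]
r6 m[X3→φ1] = [13260, 4236, 1850, 4929]
r6 m[X3→φ2] = [44200, 50832, 49950, 34503]
r6 m[X15→φ0] = [9, 1, 4, 8]
r6 m[X15→φ3] = [26043, 23568, 23196, 21198]
fixed point reached at round 6
b[X3] = ⊗ incoming = [265200, 101664, 49950, 103509]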